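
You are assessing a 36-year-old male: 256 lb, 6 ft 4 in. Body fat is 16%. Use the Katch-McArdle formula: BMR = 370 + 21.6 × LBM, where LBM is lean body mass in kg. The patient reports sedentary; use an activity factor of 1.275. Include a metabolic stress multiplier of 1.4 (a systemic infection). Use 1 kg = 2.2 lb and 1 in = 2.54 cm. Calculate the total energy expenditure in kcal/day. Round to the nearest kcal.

4429 kcal/day

Convert to metric: weight = 256 ÷ 2.2 = 116.3636 kg; height = (6×12 + 4) × 2.54 = 76 × 2.54 = 193.04 cm.
LBM = 116.3636 × (1 − 0.16) = 97.7455 kg. Katch-McArdle: BMR = 370 + 21.6 × 97.7455 = 2481.3018 kcal/day.
TEE = BMR × activity factor = 2481.3018 × 1.275 = 3163.6598 kcal/day.
Apply stress factor: 3163.6598 × 1.4 = 4429.1237 kcal/day.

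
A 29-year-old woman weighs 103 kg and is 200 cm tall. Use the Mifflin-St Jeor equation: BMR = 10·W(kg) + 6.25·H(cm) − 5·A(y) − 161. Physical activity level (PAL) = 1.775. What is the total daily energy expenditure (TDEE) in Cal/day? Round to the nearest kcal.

3504 Cal/day

Mifflin-St Jeor (female): BMR = 10(103) + 6.25(200) − 5(29) − 161 = 1030 + 1250 − 145 − 161 = 1974 kcal/day.
TEE = BMR × activity factor = 1974 × 1.775 = 3503.85 kcal/day.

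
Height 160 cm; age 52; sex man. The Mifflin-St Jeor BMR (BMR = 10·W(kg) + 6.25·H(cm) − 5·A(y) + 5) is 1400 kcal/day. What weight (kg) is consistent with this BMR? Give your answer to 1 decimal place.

1400 = 10·W + 6.25(160) − 5(52) + 5
10·W = 1400 − 745 = 655, so W = 65.5 kg.

65.5 kg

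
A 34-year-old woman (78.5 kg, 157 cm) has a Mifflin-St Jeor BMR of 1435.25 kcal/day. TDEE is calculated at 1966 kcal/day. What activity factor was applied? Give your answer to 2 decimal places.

1.37

Activity factor = TEE ÷ BMR = 1966 ÷ 1435.25 = 1.37.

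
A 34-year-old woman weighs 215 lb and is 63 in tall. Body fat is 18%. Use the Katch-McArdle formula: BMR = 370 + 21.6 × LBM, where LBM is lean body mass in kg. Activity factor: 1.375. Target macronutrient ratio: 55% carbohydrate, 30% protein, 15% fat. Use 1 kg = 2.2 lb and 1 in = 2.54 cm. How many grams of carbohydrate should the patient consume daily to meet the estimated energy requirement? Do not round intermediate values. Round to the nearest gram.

397 g/day

Convert to metric: weight = 215 ÷ 2.2 = 97.7273 kg; height = 63 × 2.54 = 160.02 cm.
LBM = 97.7273 × (1 − 0.18) = 80.1364 kg. Katch-McArdle: BMR = 370 + 21.6 × 80.1364 = 2100.9455 kcal/day.
TEE = 2100.9455 × 1.375 = 2888.8 kcal/day.
Carbohydrate energy = 55% × 2888.8 = 1588.84 kcal.
Carbohydrate = 1588.84 ÷ 4 kcal/g = 397.21 g.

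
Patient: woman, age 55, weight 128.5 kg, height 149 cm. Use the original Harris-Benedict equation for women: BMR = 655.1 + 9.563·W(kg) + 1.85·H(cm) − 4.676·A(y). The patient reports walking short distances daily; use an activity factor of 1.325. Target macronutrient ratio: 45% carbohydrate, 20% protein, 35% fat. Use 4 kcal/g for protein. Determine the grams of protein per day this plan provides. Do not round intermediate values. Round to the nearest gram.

126 g/day

Harris-Benedict: BMR = 655.1 + 9.563(128.5) + 1.85(149) − 4.676(55) = 1902.4155 kcal/day.
TEE = 1902.4155 × 1.325 = 2520.7005 kcal/day.
Protein energy = 20% × 2520.7005 = 504.1401 kcal.
Protein = 504.1401 ÷ 4 kcal/g = 126.035 g.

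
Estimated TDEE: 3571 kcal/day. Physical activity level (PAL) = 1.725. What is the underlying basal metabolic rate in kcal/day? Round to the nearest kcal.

2070 kcal/day

BMR = TEE ÷ activity factor = 3571 ÷ 1.725 = 2070.1449 kcal/day.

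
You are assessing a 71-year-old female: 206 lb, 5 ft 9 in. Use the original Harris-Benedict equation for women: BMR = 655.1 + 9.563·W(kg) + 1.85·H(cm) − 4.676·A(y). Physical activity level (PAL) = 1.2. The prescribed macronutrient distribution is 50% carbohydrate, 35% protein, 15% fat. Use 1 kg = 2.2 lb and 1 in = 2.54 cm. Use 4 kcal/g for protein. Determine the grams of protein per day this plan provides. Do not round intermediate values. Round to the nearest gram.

162 g/day

Convert to metric: weight = 206 ÷ 2.2 = 93.6364 kg; height = (5×12 + 9) × 2.54 = 69 × 2.54 = 175.26 cm.
Harris-Benedict: BMR = 655.1 + 9.563(93.6364) + 1.85(175.26) − 4.676(71) = 1542.7795 kcal/day.
TEE = 1542.7795 × 1.2 = 1851.3355 kcal/day.
Protein energy = 35% × 1851.3355 = 647.9674 kcal.
Protein = 647.9674 ÷ 4 kcal/g = 161.9919 g.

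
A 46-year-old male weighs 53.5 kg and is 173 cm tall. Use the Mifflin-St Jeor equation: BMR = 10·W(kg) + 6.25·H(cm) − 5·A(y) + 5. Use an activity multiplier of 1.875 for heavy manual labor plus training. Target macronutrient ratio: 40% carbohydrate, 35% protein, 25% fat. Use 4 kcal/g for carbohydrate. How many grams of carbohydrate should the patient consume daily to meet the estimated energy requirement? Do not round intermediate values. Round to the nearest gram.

261 g/day

Mifflin-St Jeor (male): BMR = 10(53.5) + 6.25(173) − 5(46) + 5 = 535 + 1081.25 − 230 + 5 = 1391.25 kcal/day.
TEE = 1391.25 × 1.875 = 2608.5938 kcal/day.
Carbohydrate energy = 40% × 2608.5938 = 1043.4375 kcal.
Carbohydrate = 1043.4375 ÷ 4 kcal/g = 260.8594 g.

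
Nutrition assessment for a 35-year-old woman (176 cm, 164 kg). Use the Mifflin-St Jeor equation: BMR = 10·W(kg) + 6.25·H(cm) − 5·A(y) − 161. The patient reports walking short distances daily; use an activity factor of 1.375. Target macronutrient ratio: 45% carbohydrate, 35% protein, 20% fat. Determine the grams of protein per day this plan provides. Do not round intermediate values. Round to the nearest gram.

289 g/day

Mifflin-St Jeor (female): BMR = 10(164) + 6.25(176) − 5(35) − 161 = 1640 + 1100 − 175 − 161 = 2404 kcal/day.
TEE = 2404 × 1.375 = 3305.5 kcal/day.
Protein energy = 35% × 3305.5 = 1156.925 kcal.
Protein = 1156.925 ÷ 4 kcal/g = 289.2313 g.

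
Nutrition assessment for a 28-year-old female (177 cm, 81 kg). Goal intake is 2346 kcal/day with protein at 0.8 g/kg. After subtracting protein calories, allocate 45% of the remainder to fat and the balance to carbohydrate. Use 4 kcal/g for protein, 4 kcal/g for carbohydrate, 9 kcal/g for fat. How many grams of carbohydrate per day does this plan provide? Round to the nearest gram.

287 g/day

Protein = 0.8 × 81 = 64.8 g → 64.8 × 4 = 259.2 kcal.
Non-protein calories = 2346 − 259.2 = 2086.8 kcal.
Fat: 45% × 2086.8 = 939.06 kcal; carbohydrate: 1147.74 kcal.
Carbohydrate: 1147.74 kcal ÷ 4 kcal/g = 286.935 g.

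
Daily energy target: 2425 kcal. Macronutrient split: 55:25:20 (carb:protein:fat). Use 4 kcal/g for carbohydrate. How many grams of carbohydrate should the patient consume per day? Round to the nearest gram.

333 g/day

Carbohydrate energy = 55% × 2425 = 1333.75 kcal.
At 4 kcal/g: 1333.75 ÷ 4 = 333.4375 g.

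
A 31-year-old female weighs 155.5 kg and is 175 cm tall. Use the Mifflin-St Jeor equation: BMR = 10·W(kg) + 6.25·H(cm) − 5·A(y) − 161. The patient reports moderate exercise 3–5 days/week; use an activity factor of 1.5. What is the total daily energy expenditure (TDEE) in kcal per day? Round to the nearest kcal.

3499 kcal per day

Mifflin-St Jeor (female): BMR = 10(155.5) + 6.25(175) − 5(31) − 161 = 1555 + 1093.75 − 155 − 161 = 2332.75 kcal/day.
TEE = BMR × activity factor = 2332.75 × 1.5 = 3499.125 kcal/day.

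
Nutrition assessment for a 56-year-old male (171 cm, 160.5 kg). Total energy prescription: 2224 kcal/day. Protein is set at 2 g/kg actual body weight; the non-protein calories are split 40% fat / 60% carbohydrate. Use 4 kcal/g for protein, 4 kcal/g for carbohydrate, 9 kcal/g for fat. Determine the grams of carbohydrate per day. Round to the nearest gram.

141 g/day

Protein = 2 × 160.5 = 321 g → 321 × 4 = 1284 kcal.
Non-protein calories = 2224 − 1284 = 940 kcal.
Fat: 40% × 940 = 376 kcal; carbohydrate: 564 kcal.
Carbohydrate: 564 kcal ÷ 4 kcal/g = 141 g.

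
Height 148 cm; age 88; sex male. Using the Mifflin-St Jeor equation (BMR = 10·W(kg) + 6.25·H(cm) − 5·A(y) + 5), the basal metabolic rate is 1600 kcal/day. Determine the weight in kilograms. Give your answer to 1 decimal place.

1600 = 10·W + 6.25(148) − 5(88) + 5
10·W = 1600 − 490 = 1110, so W = 111 kg.

111.0 kg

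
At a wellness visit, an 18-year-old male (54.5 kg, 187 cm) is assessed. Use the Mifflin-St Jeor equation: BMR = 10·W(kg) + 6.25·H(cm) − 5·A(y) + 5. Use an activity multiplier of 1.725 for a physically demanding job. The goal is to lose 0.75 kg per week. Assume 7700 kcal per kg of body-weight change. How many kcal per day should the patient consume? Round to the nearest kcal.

1985 kcal per day

Mifflin-St Jeor (male): BMR = 10(54.5) + 6.25(187) − 5(18) + 5 = 545 + 1168.75 − 90 + 5 = 1628.75 kcal/day.
TEE = 1628.75 × 1.725 = 2809.5938 kcal/day.
Required daily deficit = 0.75 × 7700 ÷ 7 = 825 kcal/day.
Target intake = 2809.5938 − 825 = 1984.5938 kcal/day.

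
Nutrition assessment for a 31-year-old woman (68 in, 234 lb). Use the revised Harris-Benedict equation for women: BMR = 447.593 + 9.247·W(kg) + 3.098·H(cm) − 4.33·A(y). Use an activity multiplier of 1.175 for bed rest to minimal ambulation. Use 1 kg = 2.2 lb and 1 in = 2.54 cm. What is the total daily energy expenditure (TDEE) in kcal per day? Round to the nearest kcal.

2153 kcal per day

Convert to metric: weight = 234 ÷ 2.2 = 106.3636 kg; height = 68 × 2.54 = 172.72 cm.
Harris-Benedict: BMR = 447.593 + 9.247(106.3636) + 3.098(172.72) − 4.33(31) = 1831.9941 kcal/day.
TEE = BMR × activity factor = 1831.9941 × 1.175 = 2152.5931 kcal/day.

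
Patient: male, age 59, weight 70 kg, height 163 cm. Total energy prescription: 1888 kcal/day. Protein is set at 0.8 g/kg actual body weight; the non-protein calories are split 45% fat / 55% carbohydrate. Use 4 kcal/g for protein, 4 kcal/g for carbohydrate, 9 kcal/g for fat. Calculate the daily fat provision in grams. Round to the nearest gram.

83 g/day

Protein = 0.8 × 70 = 56 g → 56 × 4 = 224 kcal.
Non-protein calories = 1888 − 224 = 1664 kcal.
Fat: 45% × 1664 = 748.8 kcal; carbohydrate: 915.2 kcal.
Fat: 748.8 kcal ÷ 9 kcal/g = 83.2 g.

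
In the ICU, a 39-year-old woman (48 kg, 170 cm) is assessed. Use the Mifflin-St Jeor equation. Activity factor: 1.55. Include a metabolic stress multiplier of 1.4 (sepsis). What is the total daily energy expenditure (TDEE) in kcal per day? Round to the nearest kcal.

Mifflin-St Jeor (female): BMR = 10(48) + 6.25(170) − 5(39) − 161 = 480 + 1062.5 − 195 − 161 = 1186.5 kcal/day.
TEE = BMR × activity factor = 1186.5 × 1.55 = 1839.075 kcal/day.
Apply stress factor: 1839.075 × 1.4 = 2574.705 kcal/day.

2575 kcal per day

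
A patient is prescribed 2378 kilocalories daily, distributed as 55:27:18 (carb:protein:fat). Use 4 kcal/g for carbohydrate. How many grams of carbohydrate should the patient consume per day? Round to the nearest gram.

Carbohydrate energy = 55% × 2378 = 1307.9 kcal.
At 4 kcal/g: 1307.9 ÷ 4 = 326.975 g.

327 g/day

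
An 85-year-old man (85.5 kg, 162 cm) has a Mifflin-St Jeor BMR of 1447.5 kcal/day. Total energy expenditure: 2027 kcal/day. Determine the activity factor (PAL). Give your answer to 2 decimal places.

Activity factor = TEE ÷ BMR = 2027 ÷ 1447.5 = 1.4.

1.40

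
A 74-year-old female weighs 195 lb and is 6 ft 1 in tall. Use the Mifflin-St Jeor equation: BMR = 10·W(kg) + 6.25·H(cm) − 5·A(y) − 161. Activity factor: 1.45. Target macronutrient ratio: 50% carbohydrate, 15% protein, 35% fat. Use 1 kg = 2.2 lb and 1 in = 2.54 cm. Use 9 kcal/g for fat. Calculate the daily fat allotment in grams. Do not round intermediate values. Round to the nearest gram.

85 g/day

Convert to metric: weight = 195 ÷ 2.2 = 88.6364 kg; height = (6×12 + 1) × 2.54 = 73 × 2.54 = 185.42 cm.
Mifflin-St Jeor (female): BMR = 10(88.6364) + 6.25(185.42) − 5(74) − 161 = 886.3636 + 1158.875 − 370 − 161 = 1514.2386 kcal/day.
TEE = 1514.2386 × 1.45 = 2195.646 kcal/day.
Fat energy = 35% × 2195.646 = 768.4761 kcal.
Fat = 768.4761 ÷ 9 kcal/g = 85.3862 g.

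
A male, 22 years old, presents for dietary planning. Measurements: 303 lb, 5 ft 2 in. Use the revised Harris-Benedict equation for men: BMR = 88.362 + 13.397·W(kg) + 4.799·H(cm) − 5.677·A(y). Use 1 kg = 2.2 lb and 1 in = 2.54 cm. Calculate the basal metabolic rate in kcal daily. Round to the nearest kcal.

Convert to metric: weight = 303 ÷ 2.2 = 137.7273 kg; height = (5×12 + 2) × 2.54 = 62 × 2.54 = 157.48 cm.
Harris-Benedict: BMR = 88.362 + 13.397(137.7273) + 4.799(157.48) − 5.677(22) = 2564.3468 kcal/day.

2564 kcal daily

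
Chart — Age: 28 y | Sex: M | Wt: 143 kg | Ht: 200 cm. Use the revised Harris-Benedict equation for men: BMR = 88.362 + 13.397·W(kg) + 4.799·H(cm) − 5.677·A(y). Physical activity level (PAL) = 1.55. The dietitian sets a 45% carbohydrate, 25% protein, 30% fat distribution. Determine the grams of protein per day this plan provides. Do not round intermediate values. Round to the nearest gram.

Harris-Benedict: BMR = 88.362 + 13.397(143) + 4.799(200) − 5.677(28) = 2804.977 kcal/day.
TEE = 2804.977 × 1.55 = 4347.7144 kcal/day.
Protein energy = 25% × 4347.7144 = 1086.9286 kcal.
Protein = 1086.9286 ÷ 4 kcal/g = 271.7321 g.

272 g/day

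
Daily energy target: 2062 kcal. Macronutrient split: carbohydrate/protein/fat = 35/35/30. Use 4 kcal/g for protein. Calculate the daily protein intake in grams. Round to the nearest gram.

180 g/day

Protein energy = 35% × 2062 = 721.7 kcal.
At 4 kcal/g: 721.7 ÷ 4 = 180.425 g.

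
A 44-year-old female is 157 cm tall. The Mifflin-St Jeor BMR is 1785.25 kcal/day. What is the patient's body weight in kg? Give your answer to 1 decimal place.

1785.25 = 10·W + 6.25(157) − 5(44) − 161
10·W = 1785.25 − 600.25 = 1185, so W = 118.5 kg.

118.5 kg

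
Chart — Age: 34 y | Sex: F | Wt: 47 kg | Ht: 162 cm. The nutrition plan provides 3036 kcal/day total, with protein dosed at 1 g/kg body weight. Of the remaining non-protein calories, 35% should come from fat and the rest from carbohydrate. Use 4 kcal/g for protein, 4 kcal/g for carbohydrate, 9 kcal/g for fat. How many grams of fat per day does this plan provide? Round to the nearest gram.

111 g/day

Protein = 1 × 47 = 47 g → 47 × 4 = 188 kcal.
Non-protein calories = 3036 − 188 = 2848 kcal.
Fat: 35% × 2848 = 996.8 kcal; carbohydrate: 1851.2 kcal.
Fat: 996.8 kcal ÷ 9 kcal/g = 110.7556 g.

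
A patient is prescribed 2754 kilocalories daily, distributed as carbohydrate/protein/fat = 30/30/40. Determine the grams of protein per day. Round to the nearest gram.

207 g/day

Protein energy = 30% × 2754 = 826.2 kcal.
At 4 kcal/g: 826.2 ÷ 4 = 206.55 g.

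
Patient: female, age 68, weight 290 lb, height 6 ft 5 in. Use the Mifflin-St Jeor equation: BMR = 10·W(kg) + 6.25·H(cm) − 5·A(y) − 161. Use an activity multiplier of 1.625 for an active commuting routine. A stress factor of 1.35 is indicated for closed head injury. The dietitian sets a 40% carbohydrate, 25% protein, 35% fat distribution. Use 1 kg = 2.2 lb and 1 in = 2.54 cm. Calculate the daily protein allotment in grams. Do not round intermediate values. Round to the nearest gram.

Convert to metric: weight = 290 ÷ 2.2 = 131.8182 kg; height = (6×12 + 5) × 2.54 = 77 × 2.54 = 195.58 cm.
Mifflin-St Jeor (female): BMR = 10(131.8182) + 6.25(195.58) − 5(68) − 161 = 1318.1818 + 1222.375 − 340 − 161 = 2039.5568 kcal/day.
TEE = 2039.5568 × 1.625 = 3314.2798 kcal/day.
With stress factor 1.35: 3314.2798 × 1.35 = 4474.2778 kcal/day.
Protein energy = 25% × 4474.2778 = 1118.5694 kcal.
Protein = 1118.5694 ÷ 4 kcal/g = 279.6424 g.

280 g/day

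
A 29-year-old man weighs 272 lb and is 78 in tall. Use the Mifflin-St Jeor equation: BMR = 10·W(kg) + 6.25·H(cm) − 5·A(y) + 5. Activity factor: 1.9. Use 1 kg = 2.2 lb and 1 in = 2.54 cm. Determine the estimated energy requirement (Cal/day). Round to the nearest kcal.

4436 Cal/day

Convert to metric: weight = 272 ÷ 2.2 = 123.6364 kg; height = 78 × 2.54 = 198.12 cm.
Mifflin-St Jeor (male): BMR = 10(123.6364) + 6.25(198.12) − 5(29) + 5 = 1236.3636 + 1238.25 − 145 + 5 = 2334.6136 kcal/day.
TEE = BMR × activity factor = 2334.6136 × 1.9 = 4435.7659 kcal/day.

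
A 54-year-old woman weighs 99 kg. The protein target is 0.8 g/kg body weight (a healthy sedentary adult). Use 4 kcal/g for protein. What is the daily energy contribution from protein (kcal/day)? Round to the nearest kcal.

317 kcal/day

Protein = 0.8 g/kg × 99 kg = 79.2 g/day.
Protein energy = 79.2 g × 4 kcal/g = 316.8 kcal/day.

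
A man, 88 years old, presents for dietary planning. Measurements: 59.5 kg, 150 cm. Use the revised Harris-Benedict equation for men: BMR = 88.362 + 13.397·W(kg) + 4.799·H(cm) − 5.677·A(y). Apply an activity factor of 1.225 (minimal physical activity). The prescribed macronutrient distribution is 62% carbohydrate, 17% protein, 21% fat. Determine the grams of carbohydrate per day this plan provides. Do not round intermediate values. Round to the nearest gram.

210 g/day

Harris-Benedict: BMR = 88.362 + 13.397(59.5) + 4.799(150) − 5.677(88) = 1105.7575 kcal/day.
TEE = 1105.7575 × 1.225 = 1354.5529 kcal/day.
Carbohydrate energy = 62% × 1354.5529 = 839.8228 kcal.
Carbohydrate = 839.8228 ÷ 4 kcal/g = 209.9557 g.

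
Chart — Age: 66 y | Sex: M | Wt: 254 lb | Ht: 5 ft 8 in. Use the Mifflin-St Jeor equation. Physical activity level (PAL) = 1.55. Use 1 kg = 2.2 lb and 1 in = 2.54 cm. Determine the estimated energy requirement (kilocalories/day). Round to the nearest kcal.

2959 kilocalories/day

Convert to metric: weight = 254 ÷ 2.2 = 115.4545 kg; height = (5×12 + 8) × 2.54 = 68 × 2.54 = 172.72 cm.
Mifflin-St Jeor (male): BMR = 10(115.4545) + 6.25(172.72) − 5(66) + 5 = 1154.5455 + 1079.5 − 330 + 5 = 1909.0455 kcal/day.
TEE = BMR × activity factor = 1909.0455 × 1.55 = 2959.0205 kcal/day.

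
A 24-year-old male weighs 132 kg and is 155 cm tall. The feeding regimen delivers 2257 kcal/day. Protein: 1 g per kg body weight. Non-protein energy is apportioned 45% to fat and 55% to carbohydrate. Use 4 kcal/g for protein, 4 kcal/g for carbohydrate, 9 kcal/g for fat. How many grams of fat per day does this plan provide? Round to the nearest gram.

Protein = 1 × 132 = 132 g → 132 × 4 = 528 kcal.
Non-protein calories = 2257 − 528 = 1729 kcal.
Fat: 45% × 1729 = 778.05 kcal; carbohydrate: 950.95 kcal.
Fat: 778.05 kcal ÷ 9 kcal/g = 86.45 g.

86 g/day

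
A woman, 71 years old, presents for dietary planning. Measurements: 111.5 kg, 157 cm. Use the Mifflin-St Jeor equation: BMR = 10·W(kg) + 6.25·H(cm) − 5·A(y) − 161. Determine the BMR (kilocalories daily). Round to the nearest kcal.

1580 kilocalories daily

Mifflin-St Jeor (female): BMR = 10(111.5) + 6.25(157) − 5(71) − 161 = 1115 + 981.25 − 355 − 161 = 1580.25 kcal/day.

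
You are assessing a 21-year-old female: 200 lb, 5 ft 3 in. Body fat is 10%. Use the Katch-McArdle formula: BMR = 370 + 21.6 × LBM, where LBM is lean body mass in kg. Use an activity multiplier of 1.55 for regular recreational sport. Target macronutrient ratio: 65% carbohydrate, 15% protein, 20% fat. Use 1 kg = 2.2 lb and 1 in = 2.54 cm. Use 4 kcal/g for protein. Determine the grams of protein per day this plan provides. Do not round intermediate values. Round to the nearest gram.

Convert to metric: weight = 200 ÷ 2.2 = 90.9091 kg; height = (5×12 + 3) × 2.54 = 63 × 2.54 = 160.02 cm.
LBM = 90.9091 × (1 − 0.1) = 81.8182 kg. Katch-McArdle: BMR = 370 + 21.6 × 81.8182 = 2137.2727 kcal/day.
TEE = 2137.2727 × 1.55 = 3312.7727 kcal/day.
Protein energy = 15% × 3312.7727 = 496.9159 kcal.
Protein = 496.9159 ÷ 4 kcal/g = 124.229 g.

124 g/day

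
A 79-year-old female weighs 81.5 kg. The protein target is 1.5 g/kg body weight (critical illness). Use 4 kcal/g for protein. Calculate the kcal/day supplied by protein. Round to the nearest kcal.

489 kcal/day

Protein = 1.5 g/kg × 81.5 kg = 122.25 g/day.
Protein energy = 122.25 g × 4 kcal/g = 489 kcal/day.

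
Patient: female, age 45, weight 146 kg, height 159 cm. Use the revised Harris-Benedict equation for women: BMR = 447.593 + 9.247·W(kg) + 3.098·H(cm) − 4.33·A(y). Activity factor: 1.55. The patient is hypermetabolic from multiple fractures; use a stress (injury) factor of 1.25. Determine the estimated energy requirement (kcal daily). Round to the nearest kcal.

4060 kcal daily

Harris-Benedict: BMR = 447.593 + 9.247(146) + 3.098(159) − 4.33(45) = 2095.387 kcal/day.
TEE = BMR × activity factor = 2095.387 × 1.55 = 3247.8499 kcal/day.
Apply stress factor: 3247.8499 × 1.25 = 4059.8123 kcal/day.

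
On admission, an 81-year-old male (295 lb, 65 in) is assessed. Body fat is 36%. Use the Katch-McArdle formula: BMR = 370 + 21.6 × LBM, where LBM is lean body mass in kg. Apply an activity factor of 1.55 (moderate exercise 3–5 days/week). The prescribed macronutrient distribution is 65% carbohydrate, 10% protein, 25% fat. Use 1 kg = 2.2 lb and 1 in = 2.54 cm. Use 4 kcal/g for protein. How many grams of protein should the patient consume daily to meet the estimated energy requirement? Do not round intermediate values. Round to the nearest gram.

86 g/day

Convert to metric: weight = 295 ÷ 2.2 = 134.0909 kg; height = 65 × 2.54 = 165.1 cm.
LBM = 134.0909 × (1 − 0.36) = 85.8182 kg. Katch-McArdle: BMR = 370 + 21.6 × 85.8182 = 2223.6727 kcal/day.
TEE = 2223.6727 × 1.55 = 3446.6927 kcal/day.
Protein energy = 10% × 3446.6927 = 344.6693 kcal.
Protein = 344.6693 ÷ 4 kcal/g = 86.1673 g.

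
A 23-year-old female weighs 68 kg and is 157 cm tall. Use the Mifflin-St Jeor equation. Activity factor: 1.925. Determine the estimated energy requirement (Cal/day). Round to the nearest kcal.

Mifflin-St Jeor (female): BMR = 10(68) + 6.25(157) − 5(23) − 161 = 680 + 981.25 − 115 − 161 = 1385.25 kcal/day.
TEE = BMR × activity factor = 1385.25 × 1.925 = 2666.6063 kcal/day.

2667 Cal/day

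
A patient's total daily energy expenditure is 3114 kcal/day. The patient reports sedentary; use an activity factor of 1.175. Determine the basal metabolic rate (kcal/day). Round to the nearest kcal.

BMR = TEE ÷ activity factor = 3114 ÷ 1.175 = 2650.2128 kcal/day.

2650 kcal/day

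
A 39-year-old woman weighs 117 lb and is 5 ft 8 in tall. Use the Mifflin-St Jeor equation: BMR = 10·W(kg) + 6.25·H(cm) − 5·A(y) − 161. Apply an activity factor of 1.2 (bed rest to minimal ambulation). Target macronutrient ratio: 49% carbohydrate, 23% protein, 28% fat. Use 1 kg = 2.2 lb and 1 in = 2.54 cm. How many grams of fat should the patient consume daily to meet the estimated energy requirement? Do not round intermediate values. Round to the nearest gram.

47 g/day

Convert to metric: weight = 117 ÷ 2.2 = 53.1818 kg; height = (5×12 + 8) × 2.54 = 68 × 2.54 = 172.72 cm.
Mifflin-St Jeor (female): BMR = 10(53.1818) + 6.25(172.72) − 5(39) − 161 = 531.8182 + 1079.5 − 195 − 161 = 1255.3182 kcal/day.
TEE = 1255.3182 × 1.2 = 1506.3818 kcal/day.
Fat energy = 28% × 1506.3818 = 421.7869 kcal.
Fat = 421.7869 ÷ 9 kcal/g = 46.8652 g.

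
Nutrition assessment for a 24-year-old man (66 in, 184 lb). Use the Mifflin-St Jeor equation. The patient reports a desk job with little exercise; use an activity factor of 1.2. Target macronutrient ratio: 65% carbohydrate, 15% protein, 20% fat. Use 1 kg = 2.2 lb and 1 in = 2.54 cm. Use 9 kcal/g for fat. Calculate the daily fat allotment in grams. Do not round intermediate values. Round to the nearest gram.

47 g/day

Convert to metric: weight = 184 ÷ 2.2 = 83.6364 kg; height = 66 × 2.54 = 167.64 cm.
Mifflin-St Jeor (male): BMR = 10(83.6364) + 6.25(167.64) − 5(24) + 5 = 836.3636 + 1047.75 − 120 + 5 = 1769.1136 kcal/day.
TEE = 1769.1136 × 1.2 = 2122.9364 kcal/day.
Fat energy = 20% × 2122.9364 = 424.5873 kcal.
Fat = 424.5873 ÷ 9 kcal/g = 47.1764 g.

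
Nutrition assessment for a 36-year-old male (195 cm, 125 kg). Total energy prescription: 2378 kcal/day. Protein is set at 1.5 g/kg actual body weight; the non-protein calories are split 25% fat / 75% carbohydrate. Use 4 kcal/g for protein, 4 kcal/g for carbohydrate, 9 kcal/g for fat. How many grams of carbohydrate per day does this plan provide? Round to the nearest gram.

305 g/day

Protein = 1.5 × 125 = 187.5 g → 187.5 × 4 = 750 kcal.
Non-protein calories = 2378 − 750 = 1628 kcal.
Fat: 25% × 1628 = 407 kcal; carbohydrate: 1221 kcal.
Carbohydrate: 1221 kcal ÷ 4 kcal/g = 305.25 g.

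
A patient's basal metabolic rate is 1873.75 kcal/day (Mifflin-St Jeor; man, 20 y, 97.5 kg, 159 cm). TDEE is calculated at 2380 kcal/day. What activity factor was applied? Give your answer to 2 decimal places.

1.27

Activity factor = TEE ÷ BMR = 2380 ÷ 1873.75 = 1.27.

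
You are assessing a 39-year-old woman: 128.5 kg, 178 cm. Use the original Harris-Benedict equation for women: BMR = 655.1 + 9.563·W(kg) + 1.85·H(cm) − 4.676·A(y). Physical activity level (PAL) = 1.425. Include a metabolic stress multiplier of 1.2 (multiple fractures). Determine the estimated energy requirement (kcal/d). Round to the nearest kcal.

3473 kcal/d

Harris-Benedict: BMR = 655.1 + 9.563(128.5) + 1.85(178) − 4.676(39) = 2030.8815 kcal/day.
TEE = BMR × activity factor = 2030.8815 × 1.425 = 2894.0061 kcal/day.
Apply stress factor: 2894.0061 × 1.2 = 3472.8074 kcal/day.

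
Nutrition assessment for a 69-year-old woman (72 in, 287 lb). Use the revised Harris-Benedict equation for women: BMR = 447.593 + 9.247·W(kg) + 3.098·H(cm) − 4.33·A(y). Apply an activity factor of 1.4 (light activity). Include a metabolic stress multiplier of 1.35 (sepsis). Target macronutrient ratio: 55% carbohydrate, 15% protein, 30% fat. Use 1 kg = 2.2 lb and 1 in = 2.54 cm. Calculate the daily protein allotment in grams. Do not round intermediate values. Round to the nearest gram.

Convert to metric: weight = 287 ÷ 2.2 = 130.4545 kg; height = 72 × 2.54 = 182.88 cm.
Harris-Benedict: BMR = 447.593 + 9.247(130.4545) + 3.098(182.88) − 4.33(69) = 1921.6984 kcal/day.
TEE = 1921.6984 × 1.4 = 2690.3778 kcal/day.
With stress factor 1.35: 2690.3778 × 1.35 = 3632.01 kcal/day.
Protein energy = 15% × 3632.01 = 544.8015 kcal.
Protein = 544.8015 ÷ 4 kcal/g = 136.2004 g.

136 g/day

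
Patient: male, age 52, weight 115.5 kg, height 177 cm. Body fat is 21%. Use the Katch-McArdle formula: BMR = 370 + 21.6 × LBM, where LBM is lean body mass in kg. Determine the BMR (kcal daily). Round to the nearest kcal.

2341 kcal daily

LBM = 115.5 × (1 − 0.21) = 91.245 kg. Katch-McArdle: BMR = 370 + 21.6 × 91.245 = 2340.892 kcal/day.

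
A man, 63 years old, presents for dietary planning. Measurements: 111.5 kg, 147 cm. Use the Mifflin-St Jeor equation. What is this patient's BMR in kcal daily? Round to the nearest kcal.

Mifflin-St Jeor (male): BMR = 10(111.5) + 6.25(147) − 5(63) + 5 = 1115 + 918.75 − 315 + 5 = 1723.75 kcal/day.

1724 kcal daily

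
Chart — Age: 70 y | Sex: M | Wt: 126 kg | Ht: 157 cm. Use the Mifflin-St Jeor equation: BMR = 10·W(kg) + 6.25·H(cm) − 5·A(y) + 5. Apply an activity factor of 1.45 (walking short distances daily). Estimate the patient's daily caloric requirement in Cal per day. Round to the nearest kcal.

Mifflin-St Jeor (male): BMR = 10(126) + 6.25(157) − 5(70) + 5 = 1260 + 981.25 − 350 + 5 = 1896.25 kcal/day.
TEE = BMR × activity factor = 1896.25 × 1.45 = 2749.5625 kcal/day.

2750 Cal per day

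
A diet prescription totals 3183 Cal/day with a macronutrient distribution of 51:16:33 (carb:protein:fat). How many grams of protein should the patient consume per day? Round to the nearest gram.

Protein energy = 16% × 3183 = 509.28 kcal.
At 4 kcal/g: 509.28 ÷ 4 = 127.32 g.

127 g/day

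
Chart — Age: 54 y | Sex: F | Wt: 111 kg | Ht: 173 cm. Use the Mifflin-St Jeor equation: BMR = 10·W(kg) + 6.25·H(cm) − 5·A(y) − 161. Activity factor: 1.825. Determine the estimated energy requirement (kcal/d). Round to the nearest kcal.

3212 kcal/d

Mifflin-St Jeor (female): BMR = 10(111) + 6.25(173) − 5(54) − 161 = 1110 + 1081.25 − 270 − 161 = 1760.25 kcal/day.
TEE = BMR × activity factor = 1760.25 × 1.825 = 3212.4563 kcal/day.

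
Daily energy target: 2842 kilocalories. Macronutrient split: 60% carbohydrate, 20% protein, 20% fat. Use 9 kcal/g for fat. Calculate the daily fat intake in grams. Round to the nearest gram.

63 g/day

Fat energy = 20% × 2842 = 568.4 kcal.
At 9 kcal/g: 568.4 ÷ 9 = 63.1556 g.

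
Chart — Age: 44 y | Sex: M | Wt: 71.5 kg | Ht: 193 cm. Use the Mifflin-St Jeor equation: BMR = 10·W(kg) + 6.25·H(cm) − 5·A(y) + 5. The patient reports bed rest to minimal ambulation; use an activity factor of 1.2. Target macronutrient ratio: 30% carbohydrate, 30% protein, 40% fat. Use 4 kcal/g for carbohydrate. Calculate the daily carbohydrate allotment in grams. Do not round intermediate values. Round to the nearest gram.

Mifflin-St Jeor (male): BMR = 10(71.5) + 6.25(193) − 5(44) + 5 = 715 + 1206.25 − 220 + 5 = 1706.25 kcal/day.
TEE = 1706.25 × 1.2 = 2047.5 kcal/day.
Carbohydrate energy = 30% × 2047.5 = 614.25 kcal.
Carbohydrate = 614.25 ÷ 4 kcal/g = 153.5625 g.

154 g/day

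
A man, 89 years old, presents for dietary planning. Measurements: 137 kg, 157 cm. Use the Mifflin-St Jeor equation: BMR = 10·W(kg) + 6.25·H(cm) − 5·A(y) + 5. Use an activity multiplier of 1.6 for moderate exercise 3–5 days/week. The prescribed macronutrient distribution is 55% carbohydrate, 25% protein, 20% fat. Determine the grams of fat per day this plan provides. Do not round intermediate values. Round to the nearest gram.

Mifflin-St Jeor (male): BMR = 10(137) + 6.25(157) − 5(89) + 5 = 1370 + 981.25 − 445 + 5 = 1911.25 kcal/day.
TEE = 1911.25 × 1.6 = 3058 kcal/day.
Fat energy = 20% × 3058 = 611.6 kcal.
Fat = 611.6 ÷ 9 kcal/g = 67.9556 g.

68 g/day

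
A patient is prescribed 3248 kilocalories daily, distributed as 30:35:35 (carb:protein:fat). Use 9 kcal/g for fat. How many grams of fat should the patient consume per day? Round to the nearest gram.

126 g/day

Fat energy = 35% × 3248 = 1136.8 kcal.
At 9 kcal/g: 1136.8 ÷ 9 = 126.3111 g.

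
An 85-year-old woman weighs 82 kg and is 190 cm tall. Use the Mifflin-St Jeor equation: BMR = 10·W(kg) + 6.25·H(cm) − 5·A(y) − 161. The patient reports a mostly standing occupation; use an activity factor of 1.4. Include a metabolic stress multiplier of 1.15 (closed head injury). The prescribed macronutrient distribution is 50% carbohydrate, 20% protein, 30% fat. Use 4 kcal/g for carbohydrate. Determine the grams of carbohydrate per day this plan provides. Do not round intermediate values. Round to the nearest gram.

Mifflin-St Jeor (female): BMR = 10(82) + 6.25(190) − 5(85) − 161 = 820 + 1187.5 − 425 − 161 = 1421.5 kcal/day.
TEE = 1421.5 × 1.4 = 1990.1 kcal/day.
With stress factor 1.15: 1990.1 × 1.15 = 2288.615 kcal/day.
Carbohydrate energy = 50% × 2288.615 = 1144.3075 kcal.
Carbohydrate = 1144.3075 ÷ 4 kcal/g = 286.0769 g.

286 g/day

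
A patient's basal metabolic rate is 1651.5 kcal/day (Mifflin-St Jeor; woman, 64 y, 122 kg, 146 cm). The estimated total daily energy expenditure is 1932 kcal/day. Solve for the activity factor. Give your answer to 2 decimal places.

Activity factor = TEE ÷ BMR = 1932 ÷ 1651.5 = 1.17.

1.17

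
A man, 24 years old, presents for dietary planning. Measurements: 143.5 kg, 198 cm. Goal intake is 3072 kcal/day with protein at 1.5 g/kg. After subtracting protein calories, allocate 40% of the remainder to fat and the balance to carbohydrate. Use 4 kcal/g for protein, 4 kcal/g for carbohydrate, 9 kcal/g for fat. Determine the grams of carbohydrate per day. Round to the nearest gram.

332 g/day

Protein = 1.5 × 143.5 = 215.25 g → 215.25 × 4 = 861 kcal.
Non-protein calories = 3072 − 861 = 2211 kcal.
Fat: 40% × 2211 = 884.4 kcal; carbohydrate: 1326.6 kcal.
Carbohydrate: 1326.6 kcal ÷ 4 kcal/g = 331.65 g.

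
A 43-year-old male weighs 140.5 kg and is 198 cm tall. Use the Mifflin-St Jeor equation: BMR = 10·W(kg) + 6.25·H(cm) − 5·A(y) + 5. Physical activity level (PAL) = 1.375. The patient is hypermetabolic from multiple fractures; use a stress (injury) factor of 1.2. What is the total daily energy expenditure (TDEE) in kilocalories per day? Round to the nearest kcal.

4014 kilocalories per day

Mifflin-St Jeor (male): BMR = 10(140.5) + 6.25(198) − 5(43) + 5 = 1405 + 1237.5 − 215 + 5 = 2432.5 kcal/day.
TEE = BMR × activity factor = 2432.5 × 1.375 = 3344.6875 kcal/day.
Apply stress factor: 3344.6875 × 1.2 = 4013.625 kcal/day.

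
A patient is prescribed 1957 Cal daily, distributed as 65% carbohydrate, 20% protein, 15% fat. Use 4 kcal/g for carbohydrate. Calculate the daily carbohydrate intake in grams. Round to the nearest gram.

318 g/day

Carbohydrate energy = 65% × 1957 = 1272.05 kcal.
At 4 kcal/g: 1272.05 ÷ 4 = 318.0125 g.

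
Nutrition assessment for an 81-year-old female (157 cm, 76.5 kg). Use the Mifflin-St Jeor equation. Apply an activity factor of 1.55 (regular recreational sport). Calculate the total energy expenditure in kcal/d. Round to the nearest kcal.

Mifflin-St Jeor (female): BMR = 10(76.5) + 6.25(157) − 5(81) − 161 = 765 + 981.25 − 405 − 161 = 1180.25 kcal/day.
TEE = BMR × activity factor = 1180.25 × 1.55 = 1829.3875 kcal/day.

1829 kcal/d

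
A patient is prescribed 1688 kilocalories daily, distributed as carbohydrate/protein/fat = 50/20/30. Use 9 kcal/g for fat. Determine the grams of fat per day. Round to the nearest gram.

56 g/day

Fat energy = 30% × 1688 = 506.4 kcal.
At 9 kcal/g: 506.4 ÷ 9 = 56.2667 g.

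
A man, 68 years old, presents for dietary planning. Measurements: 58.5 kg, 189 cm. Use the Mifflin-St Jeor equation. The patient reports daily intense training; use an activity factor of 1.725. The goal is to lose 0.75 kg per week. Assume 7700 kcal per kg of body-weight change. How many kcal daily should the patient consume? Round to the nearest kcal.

1644 kcal daily

Mifflin-St Jeor (male): BMR = 10(58.5) + 6.25(189) − 5(68) + 5 = 585 + 1181.25 − 340 + 5 = 1431.25 kcal/day.
TEE = 1431.25 × 1.725 = 2468.9063 kcal/day.
Required daily deficit = 0.75 × 7700 ÷ 7 = 825 kcal/day.
Target intake = 2468.9063 − 825 = 1643.9063 kcal/day.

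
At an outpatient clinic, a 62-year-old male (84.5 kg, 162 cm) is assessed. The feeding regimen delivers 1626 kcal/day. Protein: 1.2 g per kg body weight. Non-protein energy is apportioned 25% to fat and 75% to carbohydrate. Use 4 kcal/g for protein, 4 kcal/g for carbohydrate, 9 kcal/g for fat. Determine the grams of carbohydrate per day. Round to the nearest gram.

229 g/day

Protein = 1.2 × 84.5 = 101.4 g → 101.4 × 4 = 405.6 kcal.
Non-protein calories = 1626 − 405.6 = 1220.4 kcal.
Fat: 25% × 1220.4 = 305.1 kcal; carbohydrate: 915.3 kcal.
Carbohydrate: 915.3 kcal ÷ 4 kcal/g = 228.825 g.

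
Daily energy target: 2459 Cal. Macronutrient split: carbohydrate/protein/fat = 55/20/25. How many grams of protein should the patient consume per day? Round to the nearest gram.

123 g/day

Protein energy = 20% × 2459 = 491.8 kcal.
At 4 kcal/g: 491.8 ÷ 4 = 122.95 g.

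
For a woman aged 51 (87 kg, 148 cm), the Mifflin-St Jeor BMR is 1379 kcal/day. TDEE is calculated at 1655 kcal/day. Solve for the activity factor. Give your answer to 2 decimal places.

Activity factor = TEE ÷ BMR = 1655 ÷ 1379 = 1.2.

1.20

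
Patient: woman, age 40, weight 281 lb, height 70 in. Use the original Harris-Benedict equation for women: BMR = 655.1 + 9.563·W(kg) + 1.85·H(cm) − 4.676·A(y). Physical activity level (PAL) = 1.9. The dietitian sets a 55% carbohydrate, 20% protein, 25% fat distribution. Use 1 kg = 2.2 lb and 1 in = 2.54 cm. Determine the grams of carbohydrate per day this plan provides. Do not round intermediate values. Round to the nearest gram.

Convert to metric: weight = 281 ÷ 2.2 = 127.7273 kg; height = 70 × 2.54 = 177.8 cm.
Harris-Benedict: BMR = 655.1 + 9.563(127.7273) + 1.85(177.8) − 4.676(40) = 2018.4459 kcal/day.
TEE = 2018.4459 × 1.9 = 3835.0472 kcal/day.
Carbohydrate energy = 55% × 3835.0472 = 2109.276 kcal.
Carbohydrate = 2109.276 ÷ 4 kcal/g = 527.319 g.

527 g/day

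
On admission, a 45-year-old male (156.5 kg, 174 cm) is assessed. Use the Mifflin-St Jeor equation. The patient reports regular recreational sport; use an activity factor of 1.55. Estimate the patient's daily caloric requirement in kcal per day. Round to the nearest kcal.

Mifflin-St Jeor (male): BMR = 10(156.5) + 6.25(174) − 5(45) + 5 = 1565 + 1087.5 − 225 + 5 = 2432.5 kcal/day.
TEE = BMR × activity factor = 2432.5 × 1.55 = 3770.375 kcal/day.

3770 kcal per day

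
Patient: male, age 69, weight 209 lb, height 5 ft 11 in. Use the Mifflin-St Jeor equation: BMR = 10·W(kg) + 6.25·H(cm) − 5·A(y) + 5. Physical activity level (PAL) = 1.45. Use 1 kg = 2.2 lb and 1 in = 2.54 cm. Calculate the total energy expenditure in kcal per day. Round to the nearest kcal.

2519 kcal per day

Convert to metric: weight = 209 ÷ 2.2 = 95 kg; height = (5×12 + 11) × 2.54 = 71 × 2.54 = 180.34 cm.
Mifflin-St Jeor (male): BMR = 10(95) + 6.25(180.34) − 5(69) + 5 = 950 + 1127.125 − 345 + 5 = 1737.125 kcal/day.
TEE = BMR × activity factor = 1737.125 × 1.45 = 2518.8313 kcal/day.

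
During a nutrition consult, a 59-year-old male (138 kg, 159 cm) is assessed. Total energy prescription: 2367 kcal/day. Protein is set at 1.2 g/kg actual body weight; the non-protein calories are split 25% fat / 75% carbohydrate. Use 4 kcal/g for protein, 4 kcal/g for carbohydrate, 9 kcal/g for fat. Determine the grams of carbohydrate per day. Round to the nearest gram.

320 g/day

Protein = 1.2 × 138 = 165.6 g → 165.6 × 4 = 662.4 kcal.
Non-protein calories = 2367 − 662.4 = 1704.6 kcal.
Fat: 25% × 1704.6 = 426.15 kcal; carbohydrate: 1278.45 kcal.
Carbohydrate: 1278.45 kcal ÷ 4 kcal/g = 319.6125 g.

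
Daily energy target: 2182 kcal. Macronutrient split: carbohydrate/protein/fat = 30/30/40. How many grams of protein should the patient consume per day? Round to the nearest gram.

164 g/day

Protein energy = 30% × 2182 = 654.6 kcal.
At 4 kcal/g: 654.6 ÷ 4 = 163.65 g.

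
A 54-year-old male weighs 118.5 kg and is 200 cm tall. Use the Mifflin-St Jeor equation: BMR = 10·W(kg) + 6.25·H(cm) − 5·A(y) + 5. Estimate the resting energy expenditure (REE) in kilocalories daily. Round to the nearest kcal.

2170 kilocalories daily

Mifflin-St Jeor (male): BMR = 10(118.5) + 6.25(200) − 5(54) + 5 = 1185 + 1250 − 270 + 5 = 2170 kcal/day.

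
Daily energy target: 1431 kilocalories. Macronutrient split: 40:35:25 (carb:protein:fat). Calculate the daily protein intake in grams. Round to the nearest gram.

Protein energy = 35% × 1431 = 500.85 kcal.
At 4 kcal/g: 500.85 ÷ 4 = 125.2125 g.

125 g/day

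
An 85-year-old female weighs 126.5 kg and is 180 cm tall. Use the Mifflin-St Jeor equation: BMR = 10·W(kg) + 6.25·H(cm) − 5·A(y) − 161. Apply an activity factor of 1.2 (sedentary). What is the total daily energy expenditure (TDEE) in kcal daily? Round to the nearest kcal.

Mifflin-St Jeor (female): BMR = 10(126.5) + 6.25(180) − 5(85) − 161 = 1265 + 1125 − 425 − 161 = 1804 kcal/day.
TEE = BMR × activity factor = 1804 × 1.2 = 2164.8 kcal/day.

2165 kcal daily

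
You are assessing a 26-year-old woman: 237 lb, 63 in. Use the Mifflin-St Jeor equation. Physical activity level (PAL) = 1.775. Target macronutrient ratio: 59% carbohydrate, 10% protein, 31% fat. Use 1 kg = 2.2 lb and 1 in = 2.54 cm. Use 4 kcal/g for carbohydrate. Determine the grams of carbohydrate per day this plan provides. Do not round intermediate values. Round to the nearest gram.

Convert to metric: weight = 237 ÷ 2.2 = 107.7273 kg; height = 63 × 2.54 = 160.02 cm.
Mifflin-St Jeor (female): BMR = 10(107.7273) + 6.25(160.02) − 5(26) − 161 = 1077.2727 + 1000.125 − 130 − 161 = 1786.3977 kcal/day.
TEE = 1786.3977 × 1.775 = 3170.856 kcal/day.
Carbohydrate energy = 59% × 3170.856 = 1870.805 kcal.
Carbohydrate = 1870.805 ÷ 4 kcal/g = 467.7013 g.

468 g/day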